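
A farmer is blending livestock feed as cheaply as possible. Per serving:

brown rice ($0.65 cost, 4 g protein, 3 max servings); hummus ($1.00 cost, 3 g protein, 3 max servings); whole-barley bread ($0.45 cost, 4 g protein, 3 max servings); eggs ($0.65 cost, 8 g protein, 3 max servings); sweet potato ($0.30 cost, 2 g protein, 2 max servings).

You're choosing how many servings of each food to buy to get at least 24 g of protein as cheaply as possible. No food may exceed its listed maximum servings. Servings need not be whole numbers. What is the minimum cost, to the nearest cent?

$1.95

Cost per g of protein: eggs $0.0813, whole-barley bread $0.1125, sweet potato $0.1500, brown rice $0.1625, hummus $0.3333.
Take 3 servings of eggs: +24.0 g protein for $1.95 (total $1.95, still need 0.0 g).
Filling from the cheapest source first is optimal under one linear minimum: $1.95.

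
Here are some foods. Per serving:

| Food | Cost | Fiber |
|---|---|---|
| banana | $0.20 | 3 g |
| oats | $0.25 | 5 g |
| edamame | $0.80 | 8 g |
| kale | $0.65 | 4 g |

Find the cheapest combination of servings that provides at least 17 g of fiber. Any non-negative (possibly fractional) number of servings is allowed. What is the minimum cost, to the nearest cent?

Cost per g of fiber: oats $0.0500, banana $0.0667, edamame $0.1000, kale $0.1625.
With no serving limits, use only oats: 17 g / 5 g = 3.4 servings × $0.25 = $0.85.

$0.85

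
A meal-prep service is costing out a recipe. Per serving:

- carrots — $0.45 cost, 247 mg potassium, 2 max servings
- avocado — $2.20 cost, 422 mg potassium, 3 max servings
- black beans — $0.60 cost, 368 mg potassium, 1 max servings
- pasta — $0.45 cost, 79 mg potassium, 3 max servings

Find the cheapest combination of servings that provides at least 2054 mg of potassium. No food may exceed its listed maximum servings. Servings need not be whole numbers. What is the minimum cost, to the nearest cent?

$7.71

Cost per mg of potassium: black beans $0.0016, carrots $0.0018, avocado $0.0052, pasta $0.0057.
Take 1 serving of black beans: +368.0 mg potassium for $0.60 (total $0.60, still need 1686.0 mg).
Take 2 servings of carrots: +494.0 mg potassium for $0.90 (total $1.50, still need 1192.0 mg).
Take 2.825 servings of avocado: +1192.0 mg potassium for $6.21 (total $7.71, still need 0.0 mg).
Filling from the cheapest source first is optimal under one linear minimum: $7.71.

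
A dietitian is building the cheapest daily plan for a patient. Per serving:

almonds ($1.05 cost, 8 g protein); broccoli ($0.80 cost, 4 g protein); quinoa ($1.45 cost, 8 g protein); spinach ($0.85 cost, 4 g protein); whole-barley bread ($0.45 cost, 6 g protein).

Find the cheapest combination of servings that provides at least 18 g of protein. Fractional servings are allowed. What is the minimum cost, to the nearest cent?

Cost per g of protein: whole-barley bread $0.0750, almonds $0.1313, quinoa $0.1812, broccoli $0.2000, spinach $0.2125.
With no serving limits, use only whole-barley bread: 18 g / 6 g = 3 servings × $0.45 = $1.35.

$1.35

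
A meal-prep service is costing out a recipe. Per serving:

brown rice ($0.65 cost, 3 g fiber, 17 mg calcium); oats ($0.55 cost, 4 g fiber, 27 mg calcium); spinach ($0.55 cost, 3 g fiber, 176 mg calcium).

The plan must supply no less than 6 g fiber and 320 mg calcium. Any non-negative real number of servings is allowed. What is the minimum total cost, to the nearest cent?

At the optimum either one food covers both requirements or two foods hit both targets exactly; no other combination can be cheaper.
brown rice only: max(6/3, 320/17) = 18.82 servings → $12.24.
oats only: max(6/4, 320/27) = 11.85 servings → $6.52.
spinach only: max(6/3, 320/176) = 2 servings → $1.10.
brown rice + oats with both targets exact would need a negative amount; discard.
brown rice + spinach with both tight: 0.2013 servings and 1.799 servings → $1.12.
oats + spinach with both tight: 0.1541 servings and 1.795 servings → $1.07.
The minimum over all feasible corners is $1.07.

$1.07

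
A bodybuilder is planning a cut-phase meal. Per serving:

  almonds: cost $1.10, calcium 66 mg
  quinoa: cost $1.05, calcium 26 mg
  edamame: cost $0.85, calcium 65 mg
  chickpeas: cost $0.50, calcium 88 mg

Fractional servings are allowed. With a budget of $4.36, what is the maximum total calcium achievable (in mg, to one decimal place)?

Calcium per dollar: chickpeas 176, edamame 76.47, almonds 60, quinoa 24.76.
With no serving limits, spend the whole cost allowance on chickpeas: $4.36 / $0.50 × 88 mg = 767.4 mg.

767.4 mg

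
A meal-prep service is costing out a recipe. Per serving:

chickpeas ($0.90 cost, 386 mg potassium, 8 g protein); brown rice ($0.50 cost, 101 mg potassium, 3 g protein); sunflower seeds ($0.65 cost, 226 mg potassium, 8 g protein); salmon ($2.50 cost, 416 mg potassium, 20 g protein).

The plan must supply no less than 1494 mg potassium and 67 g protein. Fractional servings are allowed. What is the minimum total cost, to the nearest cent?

$5.44

chickpeas only: max(1494/386, 67/8) = 8.375 servings → $7.54.
brown rice only: max(1494/101, 67/3) = 22.33 servings → $11.17.
sunflower seeds only: max(1494/226, 67/8) = 8.375 servings → $5.44.
salmon only: max(1494/416, 67/20) = 3.591 servings → $8.98.
chickpeas + brown rice: intersection lies outside the first quadrant.
chickpeas + sunflower seeds: the both-tight solution has a negative serving — not a feasible corner.
chickpeas + salmon with both tight: 0.4572 servings and 3.167 servings → $8.33.
brown rice + sunflower seeds: the both-tight solution has a negative serving — not a feasible corner.
brown rice + salmon with both tight: 2.601 servings and 2.96 servings → $8.70.
sunflower seeds + salmon with both tight: 1.685 servings and 2.676 servings → $7.79.
So the least-cost plan costs $5.44.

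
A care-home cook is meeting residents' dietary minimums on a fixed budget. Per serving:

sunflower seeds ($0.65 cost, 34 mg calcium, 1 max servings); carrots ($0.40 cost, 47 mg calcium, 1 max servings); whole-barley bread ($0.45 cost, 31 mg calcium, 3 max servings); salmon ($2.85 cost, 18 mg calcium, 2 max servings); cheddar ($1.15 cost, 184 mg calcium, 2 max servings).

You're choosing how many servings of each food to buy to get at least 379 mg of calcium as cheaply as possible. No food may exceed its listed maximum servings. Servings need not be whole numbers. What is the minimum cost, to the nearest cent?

Cost per mg of calcium: cheddar $0.0063, carrots $0.0085, whole-barley bread $0.0145, sunflower seeds $0.0191, salmon $0.1583.
Take 2 servings of cheddar: +368.0 mg calcium for $2.30 (total $2.30, still need 11.0 mg).
Take 0.234 servings of carrots: +11.0 mg calcium for $0.09 (total $2.39, still need 0.0 mg).
Greedy by cheapest-per-mg is optimal for a single linear constraint, so the minimum cost is $2.39.

$2.39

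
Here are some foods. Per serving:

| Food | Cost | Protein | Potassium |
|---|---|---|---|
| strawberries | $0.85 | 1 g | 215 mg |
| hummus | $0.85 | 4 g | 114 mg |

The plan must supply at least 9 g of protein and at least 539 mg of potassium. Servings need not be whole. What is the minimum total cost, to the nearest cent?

Minimising a linear cost over {protein ≥ 9, potassium ≥ 539, servings ≥ 0} — the optimum is at a vertex, using one or two foods.
strawberries only: max(9/1, 539/215) = 9 servings → $7.65.
hummus only: max(9/4, 539/114) = 4.728 servings → $4.02.
strawberries + hummus with both tight: 1.515 servings and 1.871 servings → $2.88.
The minimum over all feasible corners is $2.88.

$2.88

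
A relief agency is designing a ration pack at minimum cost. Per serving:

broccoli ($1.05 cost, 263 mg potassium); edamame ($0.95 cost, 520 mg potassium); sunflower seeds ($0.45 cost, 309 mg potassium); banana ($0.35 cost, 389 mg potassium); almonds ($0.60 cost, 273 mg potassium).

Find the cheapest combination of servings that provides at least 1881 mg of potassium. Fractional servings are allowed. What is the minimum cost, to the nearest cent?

Cost per mg of potassium: banana $0.0009, sunflower seeds $0.0015, edamame $0.0018, almonds $0.0022, broccoli $0.0040.
With no serving limits, use only banana: 1881 mg / 389 mg = 4.835 servings × $0.35 = $1.69.

$1.69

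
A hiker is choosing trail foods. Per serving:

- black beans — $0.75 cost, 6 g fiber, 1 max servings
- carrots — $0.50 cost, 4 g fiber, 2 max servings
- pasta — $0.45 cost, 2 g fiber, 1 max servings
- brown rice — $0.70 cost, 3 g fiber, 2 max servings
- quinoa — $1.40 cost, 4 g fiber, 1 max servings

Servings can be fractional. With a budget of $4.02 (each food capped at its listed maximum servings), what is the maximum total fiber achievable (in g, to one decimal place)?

Fiber per dollar: black beans 8, carrots 8, pasta 4.444, brown rice 4.286, quinoa 2.857.
Take 1 serving of black beans: spends $0.75, +6.0 g fiber (running total 6.0 g).
Take 2 servings of carrots: spends $1.00, +8.0 g fiber (running total 14.0 g).
Take 1 serving of pasta: spends $0.45, +2.0 g fiber (running total 16.0 g).
Take 2 servings of brown rice: spends $1.40, +6.0 g fiber (running total 22.0 g).
Take 0.3 servings of quinoa: spends $0.42, +1.2 g fiber (running total 23.2 g).
Greedy by best ratio exhausts the cost allowance optimally: 23.2 g.

23.2 g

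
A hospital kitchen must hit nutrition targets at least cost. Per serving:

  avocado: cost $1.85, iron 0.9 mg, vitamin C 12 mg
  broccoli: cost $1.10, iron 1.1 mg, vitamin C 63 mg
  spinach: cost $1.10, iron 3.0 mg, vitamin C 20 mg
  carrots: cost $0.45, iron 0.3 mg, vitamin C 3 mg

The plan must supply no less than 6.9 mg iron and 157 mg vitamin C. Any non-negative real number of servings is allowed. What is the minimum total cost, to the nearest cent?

$3.92

At the optimum either one food covers both requirements or two foods hit both targets exactly; no other combination can be cheaper.
avocado only: max(6.9/0.9, 157/12) = 13.08 servings → $24.20.
broccoli only: max(6.9/1.1, 157/63) = 6.273 servings → $6.90.
spinach only: max(6.9/3.0, 157/20) = 7.85 servings → $8.63.
carrots only: max(6.9/0.3, 157/3) = 52.33 servings → $23.55.
avocado + broccoli with both tight: 6.023 servings and 1.345 servings → $12.62.
avocado + spinach with both targets exact would need a negative amount; discard.
avocado + carrots: the both-tight solution has a negative serving — not a feasible corner.
broccoli + spinach with both tight: 1.994 servings and 1.569 servings → $3.92.
broccoli + carrots with both tight: 1.692 servings and 16.79 servings → $9.42.
spinach + carrots with both targets exact would need a negative amount; discard.
The minimum over all feasible corners is $3.92.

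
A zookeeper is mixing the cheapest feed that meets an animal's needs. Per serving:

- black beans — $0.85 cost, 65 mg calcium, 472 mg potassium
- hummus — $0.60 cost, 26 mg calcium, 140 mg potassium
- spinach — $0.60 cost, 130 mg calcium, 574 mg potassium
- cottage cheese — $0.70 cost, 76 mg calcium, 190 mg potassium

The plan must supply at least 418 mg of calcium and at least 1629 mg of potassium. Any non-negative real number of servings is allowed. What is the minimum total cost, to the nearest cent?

For a min-cost LP with two ≥-constraints, a basic feasible solution has at most two positive variables.
black beans only: max(418/65, 1629/472) = 6.431 servings → $5.47.
hummus only: max(418/26, 1629/140) = 16.08 servings → $9.65.
spinach only: max(418/130, 1629/574) = 3.215 servings → $1.93.
cottage cheese only: max(418/76, 1629/190) = 8.574 servings → $6.00.
black beans + hummus with both targets exact would need a negative amount; discard.
black beans + spinach: intersection lies outside the first quadrant.
black beans + cottage cheese with both tight: 1.887 servings and 3.886 servings → $4.32.
hummus + spinach with both targets exact would need a negative amount; discard.
hummus + cottage cheese with both tight: 7.787 servings and 2.836 servings → $6.66.
spinach + cottage cheese with both tight: 2.345 servings and 1.488 servings → $2.45.
So the least-cost plan costs $1.93.

$1.93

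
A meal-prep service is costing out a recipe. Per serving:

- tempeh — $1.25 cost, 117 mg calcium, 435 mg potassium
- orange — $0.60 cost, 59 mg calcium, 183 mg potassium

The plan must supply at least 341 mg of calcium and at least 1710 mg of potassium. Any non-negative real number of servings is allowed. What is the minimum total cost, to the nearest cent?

$4.91

Compare the cost at each extreme point of the feasible region.
tempeh only: max(341/117, 1710/435) = 3.931 servings → $4.91.
orange only: max(341/59, 1710/183) = 9.344 servings → $5.61.
tempeh + orange with both targets exact would need a negative amount; discard.
So the least-cost plan costs $4.91.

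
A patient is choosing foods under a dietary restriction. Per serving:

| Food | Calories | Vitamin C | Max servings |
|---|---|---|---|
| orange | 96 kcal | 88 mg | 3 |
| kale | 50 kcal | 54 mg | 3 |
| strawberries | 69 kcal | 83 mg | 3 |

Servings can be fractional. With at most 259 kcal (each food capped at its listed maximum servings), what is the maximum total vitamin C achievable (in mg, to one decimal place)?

Vitamin C per kcal: strawberries 1.203, kale 1.08, orange 0.9167.
Take 3 servings of strawberries: uses 207 kcal, +249.0 mg vitamin C (running total 249.0 mg).
Take 1.04 servings of kale: uses 52 kcal, +56.2 mg vitamin C (running total 305.2 mg).
Greedy by best ratio exhausts the calories allowance optimally: 305.2 mg.

305.2 mg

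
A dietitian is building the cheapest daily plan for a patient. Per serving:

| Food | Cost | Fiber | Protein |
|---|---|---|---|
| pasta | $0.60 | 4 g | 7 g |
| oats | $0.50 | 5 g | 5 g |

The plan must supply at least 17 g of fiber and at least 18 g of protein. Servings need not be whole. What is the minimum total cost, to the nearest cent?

$1.77

With two linear requirements the optimum uses one or two foods; enumerate the corners.
pasta only: max(17/4, 18/7) = 4.25 servings → $2.55.
oats only: max(17/5, 18/5) = 3.6 servings → $1.80.
pasta + oats with both tight: 0.3333 servings and 3.133 servings → $1.77.
So the least-cost plan costs $1.77.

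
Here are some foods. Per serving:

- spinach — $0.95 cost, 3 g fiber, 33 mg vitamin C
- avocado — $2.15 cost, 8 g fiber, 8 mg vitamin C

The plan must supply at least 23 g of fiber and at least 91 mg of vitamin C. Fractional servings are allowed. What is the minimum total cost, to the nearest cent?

Two binding constraints pin down two serving amounts, so the optimal mix uses at most two foods. The candidates are each food alone (scaled to the tighter of fiber/vitamin C) and each pair with both constraints tight.
spinach only: max(23/3, 91/33) = 7.667 servings → $7.28.
avocado only: max(23/8, 91/8) = 11.38 servings → $24.46.
spinach + avocado with both tight: 2.267 servings and 2.025 servings → $6.51.
So the least-cost plan costs $6.51.

$6.51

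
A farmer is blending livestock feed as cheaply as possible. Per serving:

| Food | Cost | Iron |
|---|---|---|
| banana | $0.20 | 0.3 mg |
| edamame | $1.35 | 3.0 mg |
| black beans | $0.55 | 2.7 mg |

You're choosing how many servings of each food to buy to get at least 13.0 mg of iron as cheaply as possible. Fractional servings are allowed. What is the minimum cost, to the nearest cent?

$2.65

Cost per mg of iron: black beans $0.2037, edamame $0.4500, banana $0.6667.
With no serving limits, use only black beans: 13.0 mg / 2.7 mg = 4.815 servings × $0.55 = $2.65.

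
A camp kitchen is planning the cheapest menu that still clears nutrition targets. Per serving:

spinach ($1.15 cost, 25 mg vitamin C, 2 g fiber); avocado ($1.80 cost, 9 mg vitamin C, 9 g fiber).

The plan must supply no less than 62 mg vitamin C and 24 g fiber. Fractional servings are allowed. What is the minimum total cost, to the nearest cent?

$6.04

spinach only: max(62/25, 24/2) = 12 servings → $13.80.
avocado only: max(62/9, 24/9) = 6.889 servings → $12.40.
spinach + avocado with both tight: 1.652 servings and 2.3 servings → $6.04.
So the least-cost plan costs $6.04.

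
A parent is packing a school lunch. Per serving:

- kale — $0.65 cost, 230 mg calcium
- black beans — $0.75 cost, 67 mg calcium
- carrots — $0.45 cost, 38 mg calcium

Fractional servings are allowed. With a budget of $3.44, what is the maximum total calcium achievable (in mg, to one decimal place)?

1217.2 mg

Calcium per dollar: kale 353.8, black beans 89.33, carrots 84.44.
With no serving limits, spend the whole cost allowance on kale: $3.44 / $0.65 × 230 mg = 1217.2 mg.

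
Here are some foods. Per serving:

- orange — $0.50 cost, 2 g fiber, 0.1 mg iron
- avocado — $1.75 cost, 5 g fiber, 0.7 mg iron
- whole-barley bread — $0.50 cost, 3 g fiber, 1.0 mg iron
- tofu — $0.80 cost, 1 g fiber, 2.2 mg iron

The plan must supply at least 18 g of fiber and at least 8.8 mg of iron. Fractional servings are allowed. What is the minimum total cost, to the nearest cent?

$3.95

Compare the cost at each extreme point of the feasible region.
orange only: max(18/2, 8.8/0.1) = 88 servings → $44.00.
avocado only: max(18/5, 8.8/0.7) = 12.57 servings → $22.00.
whole-barley bread only: max(18/3, 8.8/1.0) = 8.8 servings → $4.40.
tofu only: max(18/1, 8.8/2.2) = 18 servings → $14.40.
orange + avocado with both targets exact would need a negative amount; discard.
orange + whole-barley bread with both targets exact would need a negative amount; discard.
orange + tofu with both tight: 7.163 servings and 3.674 servings → $6.52.
avocado + whole-barley bread: intersection lies outside the first quadrant.
avocado + tofu with both tight: 2.99 servings and 3.049 servings → $7.67.
whole-barley bread + tofu with both tight: 5.5 servings and 1.5 servings → $3.95.
Cheapest feasible corner: $3.95.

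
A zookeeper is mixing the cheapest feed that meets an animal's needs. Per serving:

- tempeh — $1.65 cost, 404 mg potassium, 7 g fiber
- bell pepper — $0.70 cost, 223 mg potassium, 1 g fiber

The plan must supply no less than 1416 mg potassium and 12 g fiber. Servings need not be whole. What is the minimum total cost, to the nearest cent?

An LP optimum is at a vertex; with two nutrient constraints at most two foods are used. Check each candidate.
tempeh only: max(1416/404, 12/7) = 3.505 servings → $5.78.
bell pepper only: max(1416/223, 12/1) = 12 servings → $8.40.
tempeh + bell pepper with both tight: 1.089 servings and 4.377 servings → $4.86.
So the least-cost plan costs $4.86.

$4.86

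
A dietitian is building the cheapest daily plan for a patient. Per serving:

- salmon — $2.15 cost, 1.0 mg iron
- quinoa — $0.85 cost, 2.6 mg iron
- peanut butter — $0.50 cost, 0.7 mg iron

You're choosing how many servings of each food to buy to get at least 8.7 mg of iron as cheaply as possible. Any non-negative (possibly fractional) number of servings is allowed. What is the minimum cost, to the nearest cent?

$2.84

Cost per mg of iron: quinoa $0.3269, peanut butter $0.7143, salmon $2.1500.
With no serving limits, use only quinoa: 8.7 mg / 2.6 mg = 3.346 servings × $0.85 = $2.84.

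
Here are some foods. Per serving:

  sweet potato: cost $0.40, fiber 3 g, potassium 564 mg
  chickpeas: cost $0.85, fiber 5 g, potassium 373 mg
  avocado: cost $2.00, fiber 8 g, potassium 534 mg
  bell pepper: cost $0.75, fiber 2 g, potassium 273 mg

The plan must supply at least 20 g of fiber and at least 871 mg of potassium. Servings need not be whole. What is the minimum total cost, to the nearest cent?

$2.67

Minimising a linear cost over {fiber ≥ 20, potassium ≥ 871, servings ≥ 0} — the optimum is at a vertex, using one or two foods.
sweet potato only: max(20/3, 871/564) = 6.667 servings → $2.67.
chickpeas only: max(20/5, 871/373) = 4 servings → $3.40.
avocado only: max(20/8, 871/534) = 2.5 servings → $5.00.
bell pepper only: max(20/2, 871/273) = 10 servings → $7.50.
sweet potato + chickpeas: the both-tight solution has a negative serving — not a feasible corner.
sweet potato + avocado: the both-tight solution has a negative serving — not a feasible corner.
sweet potato + bell pepper with both targets exact would need a negative amount; discard.
chickpeas + avocado: the both-tight solution has a negative serving — not a feasible corner.
chickpeas + bell pepper with both targets exact would need a negative amount; discard.
avocado + bell pepper with both targets exact would need a negative amount; discard.
The minimum over all feasible corners is $2.67.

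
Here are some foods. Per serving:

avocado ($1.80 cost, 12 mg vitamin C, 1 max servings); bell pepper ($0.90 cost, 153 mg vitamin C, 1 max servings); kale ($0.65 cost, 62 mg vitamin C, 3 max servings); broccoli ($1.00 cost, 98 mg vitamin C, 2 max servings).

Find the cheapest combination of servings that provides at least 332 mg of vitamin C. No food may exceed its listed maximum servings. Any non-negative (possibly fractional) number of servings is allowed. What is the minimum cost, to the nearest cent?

$2.73

Cost per mg of vitamin C: bell pepper $0.0059, broccoli $0.0102, kale $0.0105, avocado $0.1500.
Take 1 serving of bell pepper: +153.0 mg vitamin C for $0.90 (total $0.90, still need 179.0 mg).
Take 1.827 servings of broccoli: +179.0 mg vitamin C for $1.83 (total $2.73, still need 0.0 mg).
Greedy by cheapest-per-mg is optimal for a single linear constraint, so the minimum cost is $2.73.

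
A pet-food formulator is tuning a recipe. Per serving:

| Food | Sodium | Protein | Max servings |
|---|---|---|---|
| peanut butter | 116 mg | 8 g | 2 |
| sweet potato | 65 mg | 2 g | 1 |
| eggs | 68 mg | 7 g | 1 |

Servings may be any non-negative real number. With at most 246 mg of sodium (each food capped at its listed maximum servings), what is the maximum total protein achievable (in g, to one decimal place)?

19.3 g

Protein per mg sodium: eggs 0.1029, peanut butter 0.06897, sweet potato 0.03077.
Take 1 serving of eggs: uses 68 mg sodium, +7.0 g protein (running total 7.0 g).
Take 1.534 servings of peanut butter: uses 178 mg sodium, +12.3 g protein (running total 19.3 g).
Greedy by best ratio exhausts the sodium allowance optimally: 19.3 g.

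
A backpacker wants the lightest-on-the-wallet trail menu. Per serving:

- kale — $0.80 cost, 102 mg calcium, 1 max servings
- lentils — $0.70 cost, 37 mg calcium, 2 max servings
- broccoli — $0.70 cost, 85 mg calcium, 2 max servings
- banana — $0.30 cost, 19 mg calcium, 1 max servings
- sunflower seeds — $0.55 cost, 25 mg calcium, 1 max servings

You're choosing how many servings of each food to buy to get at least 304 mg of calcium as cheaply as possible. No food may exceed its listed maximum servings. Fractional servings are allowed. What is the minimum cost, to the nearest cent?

Cost per mg of calcium: kale $0.0078, broccoli $0.0082, banana $0.0158, lentils $0.0189, sunflower seeds $0.0220.
Take 1 serving of kale: +102.0 mg calcium for $0.80 (total $0.80, still need 202.0 mg).
Take 2 servings of broccoli: +170.0 mg calcium for $1.40 (total $2.20, still need 32.0 mg).
Take 1 serving of banana: +19.0 mg calcium for $0.30 (total $2.50, still need 13.0 mg).
Take 0.3514 servings of lentils: +13.0 mg calcium for $0.25 (total $2.75, still need 0.0 mg).
Filling from the cheapest source first is optimal under one linear minimum: $2.75.

$2.75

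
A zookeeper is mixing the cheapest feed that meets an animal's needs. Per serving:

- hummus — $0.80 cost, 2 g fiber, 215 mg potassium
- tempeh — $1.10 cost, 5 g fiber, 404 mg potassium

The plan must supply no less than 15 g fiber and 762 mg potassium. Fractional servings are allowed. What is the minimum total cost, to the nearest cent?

Compare the cost at each extreme point of the feasible region.
hummus only: max(15/2, 762/215) = 7.5 servings → $6.00.
tempeh only: max(15/5, 762/404) = 3 servings → $3.30.
hummus + tempeh: the both-tight solution has a negative serving — not a feasible corner.
Cheapest feasible corner: $3.30.

$3.30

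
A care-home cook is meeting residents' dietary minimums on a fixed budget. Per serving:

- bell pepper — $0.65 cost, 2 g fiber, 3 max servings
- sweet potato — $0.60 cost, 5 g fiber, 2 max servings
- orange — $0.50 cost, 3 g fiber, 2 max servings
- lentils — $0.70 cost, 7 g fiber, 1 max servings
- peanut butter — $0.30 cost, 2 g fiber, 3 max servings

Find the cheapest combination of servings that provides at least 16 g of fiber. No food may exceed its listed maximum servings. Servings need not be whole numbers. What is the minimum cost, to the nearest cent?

Cost per g of fiber: lentils $0.1000, sweet potato $0.1200, peanut butter $0.1500, orange $0.1667, bell pepper $0.3250.
Take 1 serving of lentils: +7.0 g fiber for $0.70 (total $0.70, still need 9.0 g).
Take 1.8 servings of sweet potato: +9.0 g fiber for $1.08 (total $1.78, still need 0.0 g).
Greedy by cheapest-per-g is optimal for a single linear constraint, so the minimum cost is $1.78.

$1.78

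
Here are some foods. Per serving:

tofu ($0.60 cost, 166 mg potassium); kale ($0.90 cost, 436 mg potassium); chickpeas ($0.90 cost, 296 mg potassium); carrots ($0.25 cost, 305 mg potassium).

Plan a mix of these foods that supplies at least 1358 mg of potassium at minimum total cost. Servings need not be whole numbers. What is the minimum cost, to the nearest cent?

Cost per mg of potassium: carrots $0.0008, kale $0.0021, chickpeas $0.0030, tofu $0.0036.
With no serving limits, use only carrots: 1358 mg / 305 mg = 4.452 servings × $0.25 = $1.11.

$1.11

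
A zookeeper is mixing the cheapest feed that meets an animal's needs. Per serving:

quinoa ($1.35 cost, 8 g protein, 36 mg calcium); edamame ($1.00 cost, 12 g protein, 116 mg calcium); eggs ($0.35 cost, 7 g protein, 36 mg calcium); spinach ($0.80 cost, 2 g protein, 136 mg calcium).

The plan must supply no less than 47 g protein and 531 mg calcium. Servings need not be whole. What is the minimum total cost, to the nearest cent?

The cheapest plan sits at a corner of the feasible region — with two constraints it uses at most two foods.
quinoa only: max(47/8, 531/36) = 14.75 servings → $19.91.
edamame only: max(47/12, 531/116) = 4.578 servings → $4.58.
eggs only: max(47/7, 531/36) = 14.75 servings → $5.16.
spinach only: max(47/2, 531/136) = 23.5 servings → $18.80.
quinoa + edamame with both targets exact would need a negative amount; discard.
quinoa + eggs: the both-tight solution has a negative serving — not a feasible corner.
quinoa + spinach with both tight: 5.246 servings and 2.516 servings → $9.09.
edamame + eggs with both targets exact would need a negative amount; discard.
edamame + spinach with both tight: 3.807 servings and 0.6571 servings → $4.33.
eggs + spinach with both tight: 6.057 servings and 2.301 servings → $3.96.
So the least-cost plan costs $3.96.

$3.96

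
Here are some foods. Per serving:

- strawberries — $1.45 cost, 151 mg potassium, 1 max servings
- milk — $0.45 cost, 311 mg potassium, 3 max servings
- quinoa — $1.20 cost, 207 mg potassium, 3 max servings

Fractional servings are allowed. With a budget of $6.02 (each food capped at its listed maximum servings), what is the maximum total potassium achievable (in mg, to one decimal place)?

1665.4 mg

Potassium per dollar: milk 691.1, quinoa 172.5, strawberries 104.1.
Take 3 servings of milk: spends $1.35, +933.0 mg potassium (running total 933.0 mg).
Take 3 servings of quinoa: spends $3.60, +621.0 mg potassium (running total 1554.0 mg).
Take 0.7379 servings of strawberries: spends $1.07, +111.4 mg potassium (running total 1665.4 mg).
Filling greedily by potassium-per-dollar is optimal for one linear limit, giving 1665.4 mg.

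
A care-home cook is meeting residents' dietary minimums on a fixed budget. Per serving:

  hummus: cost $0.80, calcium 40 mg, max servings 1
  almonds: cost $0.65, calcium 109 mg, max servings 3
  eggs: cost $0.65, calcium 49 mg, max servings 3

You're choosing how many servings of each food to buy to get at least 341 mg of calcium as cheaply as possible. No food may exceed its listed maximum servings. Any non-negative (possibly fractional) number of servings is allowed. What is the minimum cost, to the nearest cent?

Cost per mg of calcium: almonds $0.0060, eggs $0.0133, hummus $0.0200.
Take 3 servings of almonds: +327.0 mg calcium for $1.95 (total $1.95, still need 14.0 mg).
Take 0.2857 servings of eggs: +14.0 mg calcium for $0.19 (total $2.14, still need 0.0 mg).
Filling from the cheapest source first is optimal under one linear minimum: $2.14.

$2.14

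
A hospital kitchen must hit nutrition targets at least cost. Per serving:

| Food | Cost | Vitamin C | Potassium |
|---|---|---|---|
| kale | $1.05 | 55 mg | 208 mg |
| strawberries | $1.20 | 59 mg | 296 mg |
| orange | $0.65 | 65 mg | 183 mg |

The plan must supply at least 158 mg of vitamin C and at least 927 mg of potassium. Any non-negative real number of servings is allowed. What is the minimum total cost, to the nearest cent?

$3.29

This is a tiny linear program; its minimum lies at a vertex of the feasible set. List the vertices and price them.
kale only: max(158/55, 927/208) = 4.457 servings → $4.68.
strawberries only: max(158/59, 927/296) = 3.132 servings → $3.76.
orange only: max(158/65, 927/183) = 5.066 servings → $3.29.
kale + strawberries: intersection lies outside the first quadrant.
kale + orange: the both-tight solution has a negative serving — not a feasible corner.
strawberries + orange: intersection lies outside the first quadrant.
The minimum over all feasible corners is $3.29.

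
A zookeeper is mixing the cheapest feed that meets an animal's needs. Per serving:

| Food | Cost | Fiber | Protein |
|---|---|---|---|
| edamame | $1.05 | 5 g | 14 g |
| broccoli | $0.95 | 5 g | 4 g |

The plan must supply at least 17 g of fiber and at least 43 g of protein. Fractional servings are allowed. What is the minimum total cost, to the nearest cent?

$3.52

edamame only: max(17/5, 43/14) = 3.4 servings → $3.57.
broccoli only: max(17/5, 43/4) = 10.75 servings → $10.21.
edamame + broccoli with both tight: 2.94 servings and 0.46 servings → $3.52.
So the least-cost plan costs $3.52.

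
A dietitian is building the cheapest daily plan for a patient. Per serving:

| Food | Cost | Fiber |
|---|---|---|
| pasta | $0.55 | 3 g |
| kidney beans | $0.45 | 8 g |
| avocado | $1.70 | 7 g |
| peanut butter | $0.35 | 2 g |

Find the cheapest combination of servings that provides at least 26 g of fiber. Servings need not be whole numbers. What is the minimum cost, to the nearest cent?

$1.46

Cost per g of fiber: kidney beans $0.0563, peanut butter $0.1750, pasta $0.1833, avocado $0.2429.
With no serving limits, use only kidney beans: 26 g / 8 g = 3.25 servings × $0.45 = $1.46.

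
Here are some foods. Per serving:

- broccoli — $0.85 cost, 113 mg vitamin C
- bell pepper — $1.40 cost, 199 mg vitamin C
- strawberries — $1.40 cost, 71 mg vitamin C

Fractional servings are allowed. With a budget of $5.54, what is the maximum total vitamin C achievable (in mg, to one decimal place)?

Vitamin C per dollar: bell pepper 142.1, broccoli 132.9, strawberries 50.71.
With no serving limits, spend the whole cost allowance on bell pepper: $5.54 / $1.40 × 199 mg = 787.5 mg.

787.5 mg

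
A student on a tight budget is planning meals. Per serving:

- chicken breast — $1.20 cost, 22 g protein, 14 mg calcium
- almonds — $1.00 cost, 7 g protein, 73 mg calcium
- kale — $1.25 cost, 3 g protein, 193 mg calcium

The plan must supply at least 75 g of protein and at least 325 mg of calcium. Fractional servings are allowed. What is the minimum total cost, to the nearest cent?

$5.67

The cheapest plan sits at a corner of the feasible region — with two constraints it uses at most two foods.
chicken breast only: max(75/22, 325/14) = 23.21 servings → $27.86.
almonds only: max(75/7, 325/73) = 10.71 servings → $10.71.
kale only: max(75/3, 325/193) = 25 servings → $31.25.
chicken breast + almonds with both tight: 2.122 servings and 4.045 servings → $6.59.
chicken breast + kale with both tight: 3.211 servings and 1.451 servings → $5.67.
almonds + kale: the both-tight solution has a negative serving — not a feasible corner.
The minimum over all feasible corners is $5.67.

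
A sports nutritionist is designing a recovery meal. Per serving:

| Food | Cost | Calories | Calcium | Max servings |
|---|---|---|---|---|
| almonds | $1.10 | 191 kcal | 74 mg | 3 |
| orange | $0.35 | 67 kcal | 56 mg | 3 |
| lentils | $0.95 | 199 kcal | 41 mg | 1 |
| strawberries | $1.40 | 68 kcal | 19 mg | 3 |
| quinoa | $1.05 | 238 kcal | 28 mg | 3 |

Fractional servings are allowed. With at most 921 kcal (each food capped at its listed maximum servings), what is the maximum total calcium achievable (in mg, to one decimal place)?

Calcium per kcal: orange 0.8358, almonds 0.3874, strawberries 0.2794, lentils 0.206, quinoa 0.1176.
Take 3 servings of orange: uses 201 kcal, +168.0 mg calcium (running total 168.0 mg).
Take 3 servings of almonds: uses 573 kcal, +222.0 mg calcium (running total 390.0 mg).
Take 2.162 servings of strawberries: uses 147 kcal, +41.1 mg calcium (running total 431.1 mg).
Greedy by best ratio exhausts the calories allowance optimally: 431.1 mg.

431.1 mg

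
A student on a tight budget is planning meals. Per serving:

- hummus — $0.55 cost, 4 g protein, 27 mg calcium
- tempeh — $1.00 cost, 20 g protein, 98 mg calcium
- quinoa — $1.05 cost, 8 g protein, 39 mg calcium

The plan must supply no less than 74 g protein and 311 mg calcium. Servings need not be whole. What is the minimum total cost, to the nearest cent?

$3.70

Two binding constraints pin down two serving amounts, so the optimal mix uses at most two foods. The candidates are each food alone (scaled to the tighter of protein/calcium) and each pair with both constraints tight.
hummus only: max(74/4, 311/27) = 18.5 servings → $10.18.
tempeh only: max(74/20, 311/98) = 3.7 servings → $3.70.
quinoa only: max(74/8, 311/39) = 9.25 servings → $9.71.
hummus + tempeh: intersection lies outside the first quadrant.
hummus + quinoa: intersection lies outside the first quadrant.
tempeh + quinoa with both targets exact would need a negative amount; discard.
So the least-cost plan costs $3.70.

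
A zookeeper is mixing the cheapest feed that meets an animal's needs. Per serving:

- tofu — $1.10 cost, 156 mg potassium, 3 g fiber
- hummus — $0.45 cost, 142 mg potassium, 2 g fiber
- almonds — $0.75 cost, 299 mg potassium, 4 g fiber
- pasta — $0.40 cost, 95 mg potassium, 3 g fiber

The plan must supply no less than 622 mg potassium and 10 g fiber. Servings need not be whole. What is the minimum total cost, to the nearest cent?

An LP optimum is at a vertex; with two nutrient constraints at most two foods are used. Check each candidate.
tofu only: max(622/156, 10/3) = 3.987 servings → $4.39.
hummus only: max(622/142, 10/2) = 5 servings → $2.25.
almonds only: max(622/299, 10/4) = 2.5 servings → $1.88.
pasta only: max(622/95, 10/3) = 6.547 servings → $2.62.
tofu + hummus with both tight: 1.544 servings and 2.684 servings → $2.91.
tofu + almonds with both tight: 1.839 servings and 1.121 servings → $2.86.
tofu + pasta: intersection lies outside the first quadrant.
hummus + almonds with both targets exact would need a negative amount; discard.
hummus + pasta with both tight: 3.881 servings and 0.7458 servings → $2.04.
almonds + pasta with both tight: 1.772 servings and 0.971 servings → $1.72.
So the least-cost plan costs $1.72.

$1.72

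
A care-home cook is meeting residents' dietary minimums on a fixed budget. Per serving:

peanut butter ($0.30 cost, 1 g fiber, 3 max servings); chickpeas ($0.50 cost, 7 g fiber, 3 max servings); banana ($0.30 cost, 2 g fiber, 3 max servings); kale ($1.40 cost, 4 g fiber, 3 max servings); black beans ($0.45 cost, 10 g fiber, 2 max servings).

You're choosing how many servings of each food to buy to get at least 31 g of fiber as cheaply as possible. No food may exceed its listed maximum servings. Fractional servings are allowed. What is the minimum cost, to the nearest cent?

$1.69

Cost per g of fiber: black beans $0.0450, chickpeas $0.0714, banana $0.1500, peanut butter $0.3000, kale $0.3500.
Take 2 servings of black beans: +20.0 g fiber for $0.90 (total $0.90, still need 11.0 g).
Take 1.571 servings of chickpeas: +11.0 g fiber for $0.79 (total $1.69, still need 0.0 g).
Greedy by cheapest-per-g is optimal for a single linear constraint, so the minimum cost is $1.69.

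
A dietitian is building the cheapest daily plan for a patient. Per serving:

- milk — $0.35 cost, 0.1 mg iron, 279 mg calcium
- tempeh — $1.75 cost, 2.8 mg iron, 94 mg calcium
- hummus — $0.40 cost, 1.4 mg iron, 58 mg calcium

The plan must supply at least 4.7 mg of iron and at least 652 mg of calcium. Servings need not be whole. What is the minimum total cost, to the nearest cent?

$1.88

Minimising a linear cost over {iron ≥ 4.7, calcium ≥ 652, servings ≥ 0} — the optimum is at a vertex, using one or two foods.
milk only: max(4.7/0.1, 652/279) = 47 servings → $16.45.
tempeh only: max(4.7/2.8, 652/94) = 6.936 servings → $12.14.
hummus only: max(4.7/1.4, 652/58) = 11.24 servings → $4.50.
milk + tempeh with both tight: 1.793 servings and 1.615 servings → $3.45.
milk + hummus with both tight: 1.664 servings and 3.238 servings → $1.88.
tempeh + hummus: intersection lies outside the first quadrant.
Cheapest feasible corner: $1.88.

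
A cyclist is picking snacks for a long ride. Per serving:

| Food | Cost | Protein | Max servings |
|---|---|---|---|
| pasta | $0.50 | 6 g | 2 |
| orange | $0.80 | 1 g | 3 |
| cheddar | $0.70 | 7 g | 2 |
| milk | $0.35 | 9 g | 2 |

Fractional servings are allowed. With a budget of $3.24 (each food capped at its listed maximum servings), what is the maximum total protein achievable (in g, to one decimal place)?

Protein per dollar: milk 25.71, pasta 12, cheddar 10, orange 1.25.
Take 2 servings of milk: spends $0.70, +18.0 g protein (running total 18.0 g).
Take 2 servings of pasta: spends $1.00, +12.0 g protein (running total 30.0 g).
Take 2 servings of cheddar: spends $1.40, +14.0 g protein (running total 44.0 g).
Take 0.175 servings of orange: spends $0.14, +0.2 g protein (running total 44.2 g).
Greedy by best ratio exhausts the cost allowance optimally: 44.2 g.

44.2 g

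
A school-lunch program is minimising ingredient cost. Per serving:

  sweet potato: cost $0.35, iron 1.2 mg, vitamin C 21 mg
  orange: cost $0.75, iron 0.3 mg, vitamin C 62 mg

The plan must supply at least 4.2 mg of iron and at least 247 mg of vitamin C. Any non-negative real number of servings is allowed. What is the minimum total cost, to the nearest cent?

$3.25

This is a tiny linear program; its minimum lies at a vertex of the feasible set. List the vertices and price them.
sweet potato only: max(4.2/1.2, 247/21) = 11.76 servings → $4.12.
orange only: max(4.2/0.3, 247/62) = 14 servings → $10.50.
sweet potato + orange with both tight: 2.736 servings and 3.057 servings → $3.25.
The minimum over all feasible corners is $3.25.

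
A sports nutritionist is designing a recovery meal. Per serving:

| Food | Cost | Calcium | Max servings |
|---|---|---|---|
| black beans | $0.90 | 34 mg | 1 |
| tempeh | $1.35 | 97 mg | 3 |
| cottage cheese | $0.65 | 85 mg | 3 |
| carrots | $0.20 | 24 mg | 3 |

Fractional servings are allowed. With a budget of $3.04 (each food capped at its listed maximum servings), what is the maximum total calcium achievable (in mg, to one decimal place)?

Calcium per dollar: cottage cheese 130.8, carrots 120, tempeh 71.85, black beans 37.78.
Take 3 servings of cottage cheese: spends $1.95, +255.0 mg calcium (running total 255.0 mg).
Take 3 servings of carrots: spends $0.60, +72.0 mg calcium (running total 327.0 mg).
Take 0.363 servings of tempeh: spends $0.49, +35.2 mg calcium (running total 362.2 mg).
Filling greedily by calcium-per-dollar is optimal for one linear limit, giving 362.2 mg.

362.2 mg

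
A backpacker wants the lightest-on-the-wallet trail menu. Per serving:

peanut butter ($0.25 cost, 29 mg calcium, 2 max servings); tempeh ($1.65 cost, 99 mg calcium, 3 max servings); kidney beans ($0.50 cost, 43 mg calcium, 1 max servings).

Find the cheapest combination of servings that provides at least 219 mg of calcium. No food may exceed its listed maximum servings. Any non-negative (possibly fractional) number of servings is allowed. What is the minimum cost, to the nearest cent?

$2.97

Cost per mg of calcium: peanut butter $0.0086, kidney beans $0.0116, tempeh $0.0167.
Take 2 servings of peanut butter: +58.0 mg calcium for $0.50 (total $0.50, still need 161.0 mg).
Take 1 serving of kidney beans: +43.0 mg calcium for $0.50 (total $1.00, still need 118.0 mg).
Take 1.192 servings of tempeh: +118.0 mg calcium for $1.97 (total $2.97, still need 0.0 mg).
Filling from the cheapest source first is optimal under one linear minimum: $2.97.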